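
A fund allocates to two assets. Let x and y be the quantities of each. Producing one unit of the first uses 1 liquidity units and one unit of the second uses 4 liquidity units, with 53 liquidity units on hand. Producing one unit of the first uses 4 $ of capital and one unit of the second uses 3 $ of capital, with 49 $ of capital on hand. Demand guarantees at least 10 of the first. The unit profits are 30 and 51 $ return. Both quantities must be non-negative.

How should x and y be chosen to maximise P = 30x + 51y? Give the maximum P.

x = 10, y = 3, maximum P = 453

Extreme points and P = 30x + 51y:
  (49/4, 0) → P = 735/2
  (10, 0) → P = 300
  (10, 3) → P = 453

The binding constraints are 4x + 3y = 49 and x = 10.
Solving simultaneously gives x = 10, y = 3.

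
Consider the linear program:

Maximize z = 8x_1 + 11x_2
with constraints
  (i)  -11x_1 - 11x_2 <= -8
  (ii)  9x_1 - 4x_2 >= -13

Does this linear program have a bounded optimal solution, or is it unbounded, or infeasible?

From the feasible point (-111/143, 215/143), moving in the direction (4, 9) keeps every constraint satisfied while z increases without bound.

unbounded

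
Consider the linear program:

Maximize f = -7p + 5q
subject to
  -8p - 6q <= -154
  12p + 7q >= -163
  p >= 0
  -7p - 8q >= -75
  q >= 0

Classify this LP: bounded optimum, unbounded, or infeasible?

infeasible

The boundaries -8p - 6q = -154 and p = 0 meet at (0, 77/3), but that point violates -7p - 8q ≥ -75. Every candidate vertex is excluded by some other constraint, so the feasible region is empty.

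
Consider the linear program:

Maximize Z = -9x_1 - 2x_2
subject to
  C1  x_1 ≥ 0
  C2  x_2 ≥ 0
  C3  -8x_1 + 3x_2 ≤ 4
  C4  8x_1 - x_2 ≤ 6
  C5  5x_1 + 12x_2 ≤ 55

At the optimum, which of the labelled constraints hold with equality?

Corner points and Z = -9x_1 - 2x_2:
  (0, 0) → Z = 0
  (0, 4/3) → Z = -8/3
  (3/4, 0) → Z = -27/4
  (39/37, 460/111) → Z = -1973/111
  (127/101, 410/101) → Z = -1963/101

The maximum is at (0, 0). Substituting into each constraint, equality holds for C1 and C2; the remaining constraints have slack.

C1 and C2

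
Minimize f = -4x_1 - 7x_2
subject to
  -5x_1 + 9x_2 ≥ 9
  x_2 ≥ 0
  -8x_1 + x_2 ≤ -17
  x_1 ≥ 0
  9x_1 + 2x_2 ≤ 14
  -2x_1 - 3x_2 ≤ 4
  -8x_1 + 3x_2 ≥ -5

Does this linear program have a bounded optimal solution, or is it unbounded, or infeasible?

The boundaries -5x_1 + 9x_2 = 9 and x_1 = 0 meet at (0, 1), but that point violates -8x_1 + x_2 ≤ -17. Every candidate vertex is excluded by some other constraint, so the feasible region is empty.

infeasible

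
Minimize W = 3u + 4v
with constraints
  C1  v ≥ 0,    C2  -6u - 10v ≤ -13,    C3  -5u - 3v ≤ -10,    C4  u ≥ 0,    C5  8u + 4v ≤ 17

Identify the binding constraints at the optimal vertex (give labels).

C2 and C3

Corner points and W = 3u + 4v:
  (61/32, 5/32) → W = 203/32
  (59/28, 1/28) → W = 181/28
  (0, 10/3) → W = 40/3
  (0, 17/4) → W = 17

The minimum is at (61/32, 5/32). Substituting into each constraint, equality holds for C2 and C3; the remaining constraints have slack.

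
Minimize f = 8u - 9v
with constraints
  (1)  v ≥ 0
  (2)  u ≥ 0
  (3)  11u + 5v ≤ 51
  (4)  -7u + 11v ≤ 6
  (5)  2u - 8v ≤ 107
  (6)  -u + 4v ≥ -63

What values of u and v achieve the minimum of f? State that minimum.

Corner points and f = 8u - 9v:
  (0, 0) → f = 0
  (51/11, 0) → f = 408/11
  (0, 6/11) → f = -54/11
  (177/52, 141/52) → f = 147/52

The optimum lies where u = 0 and -7u + 11v = 6.
Solving simultaneously gives u = 0, v = 6/11.

u = 0, v = 6/11, minimum f = -54/11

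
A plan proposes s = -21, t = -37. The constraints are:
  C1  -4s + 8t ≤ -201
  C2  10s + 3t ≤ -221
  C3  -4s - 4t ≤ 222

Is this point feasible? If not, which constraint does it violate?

Constraint C3: -4s - 4t = 232, which is not ≤ 222. All other constraints are satisfied.

not feasible — violates C3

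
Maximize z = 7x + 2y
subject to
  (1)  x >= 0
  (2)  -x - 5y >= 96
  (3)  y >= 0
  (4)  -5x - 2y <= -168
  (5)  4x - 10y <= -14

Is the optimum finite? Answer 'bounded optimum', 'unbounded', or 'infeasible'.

The boundaries x = 0 and -5x - 2y = -168 meet at (0, 84), but that point violates -x - 5y ≥ 96. Every candidate vertex is excluded by some other constraint, so the feasible region is empty.

infeasible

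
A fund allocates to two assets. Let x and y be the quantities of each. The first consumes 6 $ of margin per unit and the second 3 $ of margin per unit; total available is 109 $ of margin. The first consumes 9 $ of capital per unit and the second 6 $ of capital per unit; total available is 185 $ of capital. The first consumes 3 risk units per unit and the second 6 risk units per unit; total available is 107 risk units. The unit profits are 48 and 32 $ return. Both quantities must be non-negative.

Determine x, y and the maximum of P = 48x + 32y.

x = 37/3, y = 35/3, maximum P = 2896/3

Corner points and P = 48x + 32y:
  (0, 0) → P = 0
  (0, 107/6) → P = 1712/3
  (109/6, 0) → P = 872
  (37/3, 35/3) → P = 2896/3

The optimum lies where 6x + 3y = 109 and 3x + 6y = 107.
Solving simultaneously gives x = 37/3, y = 35/3.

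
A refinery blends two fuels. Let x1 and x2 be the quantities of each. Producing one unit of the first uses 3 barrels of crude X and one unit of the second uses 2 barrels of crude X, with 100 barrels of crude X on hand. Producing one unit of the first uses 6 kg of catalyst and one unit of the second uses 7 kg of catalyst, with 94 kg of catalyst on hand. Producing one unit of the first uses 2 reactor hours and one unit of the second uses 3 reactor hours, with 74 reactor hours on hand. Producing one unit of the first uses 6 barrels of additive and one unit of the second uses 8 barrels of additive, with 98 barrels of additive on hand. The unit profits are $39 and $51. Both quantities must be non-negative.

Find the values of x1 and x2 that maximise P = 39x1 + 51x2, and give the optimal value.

x1 = 11, x2 = 4, maximum P = 633

Feasible corners and P = 39x1 + 51x2:
  (0, 0) → P = 0
  (0, 49/4) → P = 2499/4
  (47/3, 0) → P = 611
  (11, 4) → P = 633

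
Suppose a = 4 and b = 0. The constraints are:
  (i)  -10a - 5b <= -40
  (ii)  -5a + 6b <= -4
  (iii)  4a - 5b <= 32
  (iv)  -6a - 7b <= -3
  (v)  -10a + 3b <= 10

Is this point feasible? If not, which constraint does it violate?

feasible

(i): -40 ≤ -40 ✓
(ii): -20 ≤ -4 ✓
(iii): 16 ≤ 32 ✓
(iv): -24 ≤ -3 ✓
(v): -40 ≤ 10 ✓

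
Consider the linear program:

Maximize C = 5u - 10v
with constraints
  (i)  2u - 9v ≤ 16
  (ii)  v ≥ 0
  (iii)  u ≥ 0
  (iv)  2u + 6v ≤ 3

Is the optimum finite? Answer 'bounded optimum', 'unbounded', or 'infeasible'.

Corner points and C = 5u - 10v:
  (0, 0) → C = 0
  (3/2, 0) → C = 15/2
  (0, 1/2) → C = -5
The feasible region has finitely many vertices and no improving ray; the maximum is 15/2 at (3/2, 0).

bounded optimum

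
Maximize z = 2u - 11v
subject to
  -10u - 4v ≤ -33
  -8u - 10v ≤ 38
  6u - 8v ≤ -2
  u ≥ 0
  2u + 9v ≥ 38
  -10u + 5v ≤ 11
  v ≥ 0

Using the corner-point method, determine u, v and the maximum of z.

u = 143/35, v = 116/35, maximum z = -198/7

Extreme points and z = 2u - 11v:
  (145/82, 157/41) → z = -1582/41
  (121/90, 44/9) → z = -2299/45
  (143/35, 116/35) → z = -198/7
The feasible region is unbounded (it extends along (1, 2), (4, 3)), but z strictly decreases along every unbounded feasible direction, so there is no improving ray and the maximum is attained at a vertex.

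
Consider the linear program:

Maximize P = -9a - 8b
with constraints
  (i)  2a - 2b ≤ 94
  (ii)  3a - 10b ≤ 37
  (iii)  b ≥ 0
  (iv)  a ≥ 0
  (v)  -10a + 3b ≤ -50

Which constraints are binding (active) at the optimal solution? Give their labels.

Corner points and P = -9a - 8b:
  (433/7, 104/7) → P = -4729/7
  (37/3, 0) → P = -111
  (5, 0) → P = -45
The feasible region is unbounded (it extends along (1, 1), (3, 10)), but P strictly decreases along every unbounded feasible direction, so there is no improving ray and the maximum is attained at a vertex.

The maximum is at (5, 0). Substituting into each constraint, equality holds for (iii) and (v); the remaining constraints have slack.

(iii) and (v)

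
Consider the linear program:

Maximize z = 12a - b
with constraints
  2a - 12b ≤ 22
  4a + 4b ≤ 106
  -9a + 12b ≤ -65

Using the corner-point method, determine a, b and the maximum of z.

Vertices and z = 12a - b:
  (170/7, 31/14) → z = 4049/14
  (43/7, -17/21) → z = 1565/21
  (383/21, 347/42) → z = 8845/42

The binding constraints are 2a - 12b = 22 and 4a + 4b = 106.
Solving simultaneously gives a = 170/7, b = 31/14.

a = 170/7, b = 31/14, maximum z = 4049/14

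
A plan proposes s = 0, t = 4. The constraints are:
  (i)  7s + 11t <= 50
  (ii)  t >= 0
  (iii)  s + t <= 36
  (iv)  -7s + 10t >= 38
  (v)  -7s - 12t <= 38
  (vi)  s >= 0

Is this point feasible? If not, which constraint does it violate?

(i): 44 ≤ 50 ✓
(ii): 4 ≥ 0 ✓
(iii): 4 ≤ 36 ✓
(iv): 40 ≥ 38 ✓
(v): -48 ≤ 38 ✓
(vi): 0 ≥ 0 ✓

feasible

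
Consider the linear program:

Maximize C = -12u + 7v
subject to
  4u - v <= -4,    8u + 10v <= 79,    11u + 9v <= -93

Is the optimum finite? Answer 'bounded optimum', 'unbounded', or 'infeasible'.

From the feasible point (-129/47, -328/47), moving in the direction (-10, 8) keeps every constraint satisfied while C increases without bound.

unbounded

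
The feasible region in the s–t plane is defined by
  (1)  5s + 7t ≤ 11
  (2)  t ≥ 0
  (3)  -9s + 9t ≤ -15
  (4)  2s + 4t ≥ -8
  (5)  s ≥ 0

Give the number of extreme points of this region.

3

Pairwise boundary intersections that survive every other constraint:
  (11/5, 0)
  (17/9, 2/9)
  (5/3, 0)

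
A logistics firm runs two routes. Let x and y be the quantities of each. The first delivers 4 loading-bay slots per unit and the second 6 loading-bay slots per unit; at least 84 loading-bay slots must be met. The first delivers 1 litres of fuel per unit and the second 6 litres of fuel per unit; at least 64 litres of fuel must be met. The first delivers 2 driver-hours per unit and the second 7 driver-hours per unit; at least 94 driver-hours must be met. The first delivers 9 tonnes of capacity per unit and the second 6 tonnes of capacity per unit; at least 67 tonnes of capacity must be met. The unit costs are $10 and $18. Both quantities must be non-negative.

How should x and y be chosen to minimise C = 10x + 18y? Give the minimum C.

Corner points and C = 10x + 18y:
  (0, 14) → C = 252
  (64, 0) → C = 640
  (3/2, 13) → C = 249
  (116/5, 34/5) → C = 1772/5
The feasible region is unbounded (it extends along (0, 1), (1, 0)), but C strictly increases along every unbounded feasible direction, so there is no improving ray and the minimum is attained at a vertex.

The binding constraints are 4x + 6y = 84 and 2x + 7y = 94.
Solving simultaneously gives x = 3/2, y = 13.

x = 3/2, y = 13, minimum C = 249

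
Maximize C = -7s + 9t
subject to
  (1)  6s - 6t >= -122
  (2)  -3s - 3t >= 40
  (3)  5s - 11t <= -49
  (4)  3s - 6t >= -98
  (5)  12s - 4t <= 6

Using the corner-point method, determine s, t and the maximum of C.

s = -101/6, t = 7/2, maximum C = 448/3

Corner points and C = -7s + 9t:
  (-101/6, 7/2) → C = 448/3
  (-262/9, -79/9) → C = 1123/9
  (-587/48, -53/48) → C = 227/3

At the optimal vertex, 6s - 6t = -122 and -3s - 3t = 40.
Solving simultaneously gives s = -101/6, t = 7/2.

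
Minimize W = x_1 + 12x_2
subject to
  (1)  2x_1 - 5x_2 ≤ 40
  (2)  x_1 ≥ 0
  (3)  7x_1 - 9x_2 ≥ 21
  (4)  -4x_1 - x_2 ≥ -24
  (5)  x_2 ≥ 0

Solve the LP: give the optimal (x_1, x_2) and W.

x_1 = 3, x_2 = 0, minimum W = 3

Feasible corners and W = x_1 + 12x_2:
  (237/43, 84/43) → W = 1245/43
  (3, 0) → W = 3
  (6, 0) → W = 6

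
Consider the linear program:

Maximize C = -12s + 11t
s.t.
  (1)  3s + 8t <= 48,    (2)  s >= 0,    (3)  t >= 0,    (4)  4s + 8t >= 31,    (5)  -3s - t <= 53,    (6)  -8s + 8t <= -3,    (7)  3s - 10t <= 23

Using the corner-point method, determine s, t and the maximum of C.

Vertices and C = -12s + 11t:
  (51/11, 375/88) → C = -771/88
  (332/27, 25/18) → C = -2381/18
  (17/6, 59/24) → C = -167/24
  (247/32, 1/64) → C = -5917/64

s = 17/6, t = 59/24, maximum C = -167/24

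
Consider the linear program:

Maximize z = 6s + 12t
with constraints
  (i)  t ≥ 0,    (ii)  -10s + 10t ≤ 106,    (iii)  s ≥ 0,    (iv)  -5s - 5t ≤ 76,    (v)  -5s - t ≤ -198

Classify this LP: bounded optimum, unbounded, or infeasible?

unbounded

From the feasible point (198/5, 0), moving in the direction (10, 10) keeps every constraint satisfied while z increases without bound.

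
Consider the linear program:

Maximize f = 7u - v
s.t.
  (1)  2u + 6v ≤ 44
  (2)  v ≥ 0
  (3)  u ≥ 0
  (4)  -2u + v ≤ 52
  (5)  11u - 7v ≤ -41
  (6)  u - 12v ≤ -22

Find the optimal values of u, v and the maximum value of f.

u = 31/40, v = 283/40, maximum f = -33/20

The binding constraints are 2u + 6v = 44 and 11u - 7v = -41.
Solving simultaneously gives u = 31/40, v = 283/40.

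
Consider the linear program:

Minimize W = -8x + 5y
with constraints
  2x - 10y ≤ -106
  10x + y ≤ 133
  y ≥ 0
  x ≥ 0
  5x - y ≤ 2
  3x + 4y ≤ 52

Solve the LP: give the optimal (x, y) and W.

Extreme points and W = -8x + 5y:
  (0, 53/5) → W = 53
  (48/19, 211/19) → W = 671/19
  (0, 13) → W = 65

x = 48/19, y = 211/19, minimum W = 671/19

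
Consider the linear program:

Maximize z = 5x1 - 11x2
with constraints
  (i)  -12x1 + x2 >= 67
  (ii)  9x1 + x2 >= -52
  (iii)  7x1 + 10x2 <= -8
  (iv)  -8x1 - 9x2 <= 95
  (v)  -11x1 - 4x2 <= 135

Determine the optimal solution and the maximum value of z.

x1 = -17/3, x2 = -1, maximum z = -52/3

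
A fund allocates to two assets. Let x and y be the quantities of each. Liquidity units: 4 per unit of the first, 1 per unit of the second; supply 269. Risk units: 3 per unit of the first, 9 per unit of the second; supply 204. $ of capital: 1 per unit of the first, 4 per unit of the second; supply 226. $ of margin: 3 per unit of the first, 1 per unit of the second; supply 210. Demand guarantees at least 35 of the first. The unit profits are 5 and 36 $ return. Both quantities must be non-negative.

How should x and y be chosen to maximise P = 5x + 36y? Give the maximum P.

Feasible corners and P = 5x + 36y:
  (269/4, 0) → P = 1345/4
  (35, 0) → P = 175
  (739/11, 3/11) → P = 3803/11
  (35, 11) → P = 571

At the optimal vertex, 3x + 9y = 204 and x = 35.
Solving simultaneously gives x = 35, y = 11.

x = 35, y = 11, maximum P = 571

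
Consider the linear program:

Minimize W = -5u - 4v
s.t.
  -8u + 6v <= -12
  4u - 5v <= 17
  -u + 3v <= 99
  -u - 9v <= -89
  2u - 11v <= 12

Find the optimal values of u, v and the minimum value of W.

Extreme points and W = -5u - 4v:
  (35, 134/3) → W = -1061/3
  (107/13, 350/39) → W = -3005/39
  (78, 59) → W = -626
  (598/41, 339/41) → W = -106

The optimum lies where 4u - 5v = 17 and -u + 3v = 99.
Solving simultaneously gives u = 78, v = 59.

u = 78, v = 59, minimum W = -626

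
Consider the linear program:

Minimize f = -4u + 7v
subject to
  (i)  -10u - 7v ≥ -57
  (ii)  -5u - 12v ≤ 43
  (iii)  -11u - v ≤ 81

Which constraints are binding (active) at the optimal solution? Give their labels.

(i) and (ii)

Corner points and f = -4u + 7v:
  (197/17, -143/17) → f = -1789/17
  (-624/67, 1437/67) → f = 12555/67
  (-929/127, -68/127) → f = 3240/127

The minimum is at (197/17, -143/17). Substituting into each constraint, equality holds for (i) and (ii); the remaining constraints have slack.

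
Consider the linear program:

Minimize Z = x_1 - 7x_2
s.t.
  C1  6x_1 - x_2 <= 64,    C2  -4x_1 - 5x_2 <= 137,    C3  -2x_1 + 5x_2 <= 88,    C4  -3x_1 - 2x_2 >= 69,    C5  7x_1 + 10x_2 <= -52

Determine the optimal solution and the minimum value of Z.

x_1 = -521/19, x_2 = 126/19, minimum Z = -1403/19

Feasible corners and Z = x_1 - 7x_2:
  (-75/2, 13/5) → Z = -557/10
  (-71/7, -135/7) → Z = 874/7
  (-521/19, 126/19) → Z = -1403/19

The binding constraints are -2x_1 + 5x_2 = 88 and -3x_1 - 2x_2 = 69.
Solving simultaneously gives x_1 = -521/19, x_2 = 126/19.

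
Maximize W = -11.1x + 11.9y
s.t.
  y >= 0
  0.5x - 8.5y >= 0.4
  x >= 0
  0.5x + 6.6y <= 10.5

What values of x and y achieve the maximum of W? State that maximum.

x = 0.8, y = 0, maximum W = -8.88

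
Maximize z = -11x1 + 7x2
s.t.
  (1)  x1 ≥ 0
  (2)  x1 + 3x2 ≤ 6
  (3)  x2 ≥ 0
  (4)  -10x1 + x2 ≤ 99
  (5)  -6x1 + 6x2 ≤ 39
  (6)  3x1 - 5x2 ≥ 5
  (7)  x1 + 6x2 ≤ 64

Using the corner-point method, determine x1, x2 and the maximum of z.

Extreme points and z = -11x1 + 7x2:
  (6, 0) → z = -66
  (45/14, 13/14) → z = -202/7
  (5/3, 0) → z = -55/3

x1 = 5/3, x2 = 0, maximum z = -55/3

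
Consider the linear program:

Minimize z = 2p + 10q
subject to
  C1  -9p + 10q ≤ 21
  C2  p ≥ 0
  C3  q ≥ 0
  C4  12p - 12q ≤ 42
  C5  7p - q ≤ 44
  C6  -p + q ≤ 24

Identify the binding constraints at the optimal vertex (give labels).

C2 and C3

Corner points and z = 2p + 10q:
  (0, 21/10) → z = 21
  (461/61, 543/61) → z = 6352/61
  (0, 0) → z = 0
  (7/2, 0) → z = 7
  (27/4, 13/4) → z = 46

The minimum is at (0, 0). Substituting into each constraint, equality holds for C2 and C3; the remaining constraints have slack.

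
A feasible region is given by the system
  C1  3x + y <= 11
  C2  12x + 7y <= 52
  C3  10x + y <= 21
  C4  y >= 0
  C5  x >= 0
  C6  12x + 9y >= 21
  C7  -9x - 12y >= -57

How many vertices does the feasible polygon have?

Pairwise boundary intersections that survive every other constraint:
  (21/10, 0)
  (65/37, 127/37)
  (7/4, 0)
  (0, 7/3)
  (0, 19/4)

5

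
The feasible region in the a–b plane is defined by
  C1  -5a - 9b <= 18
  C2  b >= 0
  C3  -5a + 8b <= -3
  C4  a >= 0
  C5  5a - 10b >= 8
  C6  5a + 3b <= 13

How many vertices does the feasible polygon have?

Of the 15 pairwise boundary intersections, those satisfying every inequality are:
  (8/5, 0)
  (13/5, 0)
  (154/65, 5/13)

3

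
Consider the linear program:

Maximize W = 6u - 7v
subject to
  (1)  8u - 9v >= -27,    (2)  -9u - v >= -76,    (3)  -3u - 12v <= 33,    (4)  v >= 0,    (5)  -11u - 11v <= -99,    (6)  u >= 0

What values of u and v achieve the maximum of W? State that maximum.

At the optimal vertex, -9u - v = -76 and -11u - 11v = -99.
Solving simultaneously gives u = 67/8, v = 5/8.

u = 67/8, v = 5/8, maximum W = 367/8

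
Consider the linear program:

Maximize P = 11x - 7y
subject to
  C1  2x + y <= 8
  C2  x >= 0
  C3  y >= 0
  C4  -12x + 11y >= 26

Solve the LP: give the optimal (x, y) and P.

Extreme points and P = 11x - 7y:
  (0, 8) → P = -56
  (31/17, 74/17) → P = -177/17
  (0, 26/11) → P = -182/11

At the optimal vertex, 2x + y = 8 and -12x + 11y = 26.
Solving simultaneously gives x = 31/17, y = 74/17.

x = 31/17, y = 74/17, maximum P = -177/17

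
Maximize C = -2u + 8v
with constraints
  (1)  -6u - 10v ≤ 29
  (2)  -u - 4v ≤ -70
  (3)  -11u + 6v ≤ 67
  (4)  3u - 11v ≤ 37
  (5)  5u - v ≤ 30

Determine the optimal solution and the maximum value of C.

u = 13, v = 35, maximum C = 254

Extreme points and C = -2u + 8v:
  (76/25, 837/50) → C = 3196/25
  (190/21, 320/21) → C = 2180/21
  (13, 35) → C = 254

At the optimal vertex, -11u + 6v = 67 and 5u - v = 30.
Solving simultaneously gives u = 13, v = 35.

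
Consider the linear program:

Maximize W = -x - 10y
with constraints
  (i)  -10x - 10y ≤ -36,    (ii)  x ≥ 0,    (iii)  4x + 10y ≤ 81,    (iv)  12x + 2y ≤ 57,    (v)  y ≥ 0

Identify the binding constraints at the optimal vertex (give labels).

(i) and (v)

Extreme points and W = -x - 10y:
  (0, 18/5) → W = -36
  (18/5, 0) → W = -18/5
  (0, 81/10) → W = -81
  (51/14, 93/14) → W = -981/14
  (19/4, 0) → W = -19/4

The maximum is at (18/5, 0). Substituting into each constraint, equality holds for (i) and (v); the remaining constraints have slack.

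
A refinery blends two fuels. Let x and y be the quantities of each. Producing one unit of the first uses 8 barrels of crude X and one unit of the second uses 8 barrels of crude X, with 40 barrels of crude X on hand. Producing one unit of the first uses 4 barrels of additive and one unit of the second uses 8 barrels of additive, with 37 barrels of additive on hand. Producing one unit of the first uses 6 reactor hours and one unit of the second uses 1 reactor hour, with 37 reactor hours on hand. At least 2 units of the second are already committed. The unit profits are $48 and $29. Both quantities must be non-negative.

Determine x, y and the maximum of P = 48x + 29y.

The binding constraints are 8x + 8y = 40 and y = 2.
Solving simultaneously gives x = 3, y = 2.

x = 3, y = 2, maximum P = 202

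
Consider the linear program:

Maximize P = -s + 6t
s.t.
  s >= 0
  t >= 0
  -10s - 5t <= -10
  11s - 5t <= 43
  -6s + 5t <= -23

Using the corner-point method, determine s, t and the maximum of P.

Feasible corners and P = -s + 6t:
  (43/11, 0) → P = -43/11
  (23/6, 0) → P = -23/6
  (4, 1/5) → P = -14/5

The binding constraints are 11s - 5t = 43 and -6s + 5t = -23.
Solving simultaneously gives s = 4, t = 1/5.

s = 4, t = 1/5, maximum P = -14/5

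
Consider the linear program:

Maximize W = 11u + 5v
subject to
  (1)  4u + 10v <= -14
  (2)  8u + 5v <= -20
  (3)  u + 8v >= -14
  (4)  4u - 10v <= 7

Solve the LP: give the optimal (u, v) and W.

u = -33/20, v = -34/25, maximum W = -499/20

Corner points and W = 11u + 5v:
  (-13/6, -8/15) → W = -53/2
  (-33/20, -34/25) → W = -499/20
  (-2, -3/2) → W = -59/2
The feasible region is unbounded (it extends along (-8, 1), (-5, 2)), but W strictly decreases along every unbounded feasible direction, so there is no improving ray and the maximum is attained at a vertex.

At the optimal vertex, 8u + 5v = -20 and 4u - 10v = 7.
Solving simultaneously gives u = -33/20, v = -34/25.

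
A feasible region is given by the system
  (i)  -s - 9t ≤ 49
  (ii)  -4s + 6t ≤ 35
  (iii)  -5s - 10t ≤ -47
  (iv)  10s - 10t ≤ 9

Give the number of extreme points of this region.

3

Pairwise boundary intersections that survive every other constraint:
  (-34/35, 363/70)
  (101/5, 193/10)
  (56/15, 17/6)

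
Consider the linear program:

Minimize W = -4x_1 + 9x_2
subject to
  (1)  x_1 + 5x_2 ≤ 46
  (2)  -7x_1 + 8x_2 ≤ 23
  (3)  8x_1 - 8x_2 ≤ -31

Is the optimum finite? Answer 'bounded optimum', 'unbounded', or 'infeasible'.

unbounded

From the feasible point (-8, -33/8), moving in the direction (-8, -7) keeps every constraint satisfied while W decreases without bound.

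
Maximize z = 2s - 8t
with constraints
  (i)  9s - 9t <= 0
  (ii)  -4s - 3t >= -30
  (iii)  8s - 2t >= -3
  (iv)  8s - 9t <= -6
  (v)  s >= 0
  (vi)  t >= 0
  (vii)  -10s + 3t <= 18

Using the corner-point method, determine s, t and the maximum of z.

Feasible corners and z = 2s - 8t:
  (51/32, 63/8) → z = -957/16
  (21/5, 22/5) → z = -134/5
  (0, 3/2) → z = -12
  (0, 2/3) → z = -16/3

The optimum lies where 8s - 9t = -6 and s = 0.
Solving simultaneously gives s = 0, t = 2/3.

s = 0, t = 2/3, maximum z = -16/3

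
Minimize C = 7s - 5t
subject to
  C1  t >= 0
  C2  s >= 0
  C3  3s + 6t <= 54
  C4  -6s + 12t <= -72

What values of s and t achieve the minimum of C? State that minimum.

Extreme points and C = 7s - 5t:
  (18, 0) → C = 126
  (12, 0) → C = 84
  (15, 3/2) → C = 195/2

s = 12, t = 0, minimum C = 84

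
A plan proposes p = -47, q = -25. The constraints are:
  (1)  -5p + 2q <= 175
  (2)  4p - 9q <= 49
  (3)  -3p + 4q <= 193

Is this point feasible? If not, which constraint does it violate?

not feasible — violates (1)

Constraint (1): -5p + 2q = 185, which is not ≤ 175. All other constraints are satisfied.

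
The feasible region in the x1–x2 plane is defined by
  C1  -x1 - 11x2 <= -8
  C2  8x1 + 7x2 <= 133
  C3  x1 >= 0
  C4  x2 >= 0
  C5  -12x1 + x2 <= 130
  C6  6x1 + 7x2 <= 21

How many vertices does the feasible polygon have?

Of the 15 pairwise boundary intersections, those satisfying every inequality are:
  (0, 8/11)
  (175/59, 27/59)
  (0, 3)

3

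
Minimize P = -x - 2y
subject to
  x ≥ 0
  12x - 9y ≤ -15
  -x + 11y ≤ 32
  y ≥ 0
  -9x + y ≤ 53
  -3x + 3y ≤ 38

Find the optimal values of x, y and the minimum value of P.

x = 1, y = 3, minimum P = -7

At the optimal vertex, 12x - 9y = -15 and -x + 11y = 32.
Solving simultaneously gives x = 1, y = 3.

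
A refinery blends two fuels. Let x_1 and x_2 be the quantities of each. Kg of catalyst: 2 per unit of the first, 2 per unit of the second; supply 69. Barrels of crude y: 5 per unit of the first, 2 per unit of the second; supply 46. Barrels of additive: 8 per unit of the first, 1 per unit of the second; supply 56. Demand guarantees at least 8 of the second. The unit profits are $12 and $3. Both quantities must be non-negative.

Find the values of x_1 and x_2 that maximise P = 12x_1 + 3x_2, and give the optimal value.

x_1 = 6, x_2 = 8, maximum P = 96

Corner points and P = 12x_1 + 3x_2:
  (0, 23) → P = 69
  (0, 8) → P = 24
  (6, 8) → P = 96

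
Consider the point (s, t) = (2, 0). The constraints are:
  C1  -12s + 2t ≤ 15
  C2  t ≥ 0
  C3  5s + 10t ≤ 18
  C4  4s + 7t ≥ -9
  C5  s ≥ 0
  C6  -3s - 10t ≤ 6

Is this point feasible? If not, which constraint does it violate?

C1: -24 ≤ 15 ✓
C2: 0 ≥ 0 ✓
C3: 10 ≤ 18 ✓
C4: 8 ≥ -9 ✓
C5: 2 ≥ 0 ✓
C6: -6 ≤ 6 ✓

feasible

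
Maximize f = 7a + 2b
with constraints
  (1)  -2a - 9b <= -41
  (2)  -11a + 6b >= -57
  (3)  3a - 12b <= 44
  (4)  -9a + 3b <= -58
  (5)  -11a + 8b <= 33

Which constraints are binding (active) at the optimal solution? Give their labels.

Corner points and f = 7a + 2b:
  (59/7, 125/21) → f = 1489/21
  (327/11, 45) → f = 3279/11
  (563/39, 935/39) → f = 149

The maximum is at (327/11, 45). Substituting into each constraint, equality holds for (2) and (5); the remaining constraints have slack.

(2) and (5)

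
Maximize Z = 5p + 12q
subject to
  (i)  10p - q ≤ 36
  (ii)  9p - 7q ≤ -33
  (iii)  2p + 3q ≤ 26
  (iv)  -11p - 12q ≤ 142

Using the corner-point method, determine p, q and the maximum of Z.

The binding constraints are 2p + 3q = 26 and -11p - 12q = 142.
Solving simultaneously gives p = -82, q = 190/3.

p = -82, q = 190/3, maximum Z = 350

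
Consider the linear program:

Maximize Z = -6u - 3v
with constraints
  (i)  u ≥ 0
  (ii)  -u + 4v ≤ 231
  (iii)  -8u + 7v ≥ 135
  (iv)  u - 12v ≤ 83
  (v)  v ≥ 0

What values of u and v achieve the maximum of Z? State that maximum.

The optimum lies where u = 0 and -8u + 7v = 135.
Solving simultaneously gives u = 0, v = 135/7.

u = 0, v = 135/7, maximum Z = -405/7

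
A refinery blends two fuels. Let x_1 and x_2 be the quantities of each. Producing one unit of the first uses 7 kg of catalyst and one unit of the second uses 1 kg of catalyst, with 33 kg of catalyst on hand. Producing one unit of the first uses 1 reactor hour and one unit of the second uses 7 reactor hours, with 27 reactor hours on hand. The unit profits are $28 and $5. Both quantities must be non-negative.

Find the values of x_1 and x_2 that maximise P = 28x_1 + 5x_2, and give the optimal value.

x_1 = 17/4, x_2 = 13/4, maximum P = 541/4

Corner points and P = 28x_1 + 5x_2:
  (0, 0) → P = 0
  (0, 27/7) → P = 135/7
  (33/7, 0) → P = 132
  (17/4, 13/4) → P = 541/4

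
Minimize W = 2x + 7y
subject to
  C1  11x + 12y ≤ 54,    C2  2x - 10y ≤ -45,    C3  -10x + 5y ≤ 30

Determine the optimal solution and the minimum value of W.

x = -5/6, y = 13/3, minimum W = 86/3

Feasible corners and W = 2x + 7y:
  (0, 9/2) → W = 63/2
  (-18/35, 174/35) → W = 1182/35
  (-5/6, 13/3) → W = 86/3

At the optimal vertex, 2x - 10y = -45 and -10x + 5y = 30.
Solving simultaneously gives x = -5/6, y = 13/3.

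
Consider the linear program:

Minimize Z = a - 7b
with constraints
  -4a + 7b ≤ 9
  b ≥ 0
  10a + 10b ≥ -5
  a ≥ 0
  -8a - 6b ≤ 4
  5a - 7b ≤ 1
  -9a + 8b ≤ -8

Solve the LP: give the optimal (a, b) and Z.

Extreme points and Z = a - 7b:
  (10, 7) → Z = -39
  (128/31, 113/31) → Z = -663/31
  (48/23, 31/23) → Z = -169/23

The optimum lies where -4a + 7b = 9 and 5a - 7b = 1.
Solving simultaneously gives a = 10, b = 7.

a = 10, b = 7, minimum Z = -39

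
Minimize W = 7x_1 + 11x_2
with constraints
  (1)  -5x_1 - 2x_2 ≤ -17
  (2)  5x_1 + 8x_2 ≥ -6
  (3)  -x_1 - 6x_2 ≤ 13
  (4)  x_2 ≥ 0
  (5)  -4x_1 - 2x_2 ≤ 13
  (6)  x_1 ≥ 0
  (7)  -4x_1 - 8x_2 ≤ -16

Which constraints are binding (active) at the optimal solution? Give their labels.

(1) and (7)

Vertices and W = 7x_1 + 11x_2:
  (0, 17/2) → W = 187/2
  (13/4, 3/8) → W = 215/8
  (4, 0) → W = 28
The feasible region is unbounded (it extends along (0, 1), (1, 0)), but W strictly increases along every unbounded feasible direction, so there is no improving ray and the minimum is attained at a vertex.

The minimum is at (13/4, 3/8). Substituting into each constraint, equality holds for (1) and (7); the remaining constraints have slack.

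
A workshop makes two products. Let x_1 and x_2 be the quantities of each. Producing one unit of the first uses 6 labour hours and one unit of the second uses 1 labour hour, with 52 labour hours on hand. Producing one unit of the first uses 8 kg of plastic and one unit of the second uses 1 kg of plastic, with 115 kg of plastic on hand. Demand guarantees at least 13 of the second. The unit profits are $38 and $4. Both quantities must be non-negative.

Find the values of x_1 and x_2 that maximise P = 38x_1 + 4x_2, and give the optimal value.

x_1 = 13/2, x_2 = 13, maximum P = 299

Vertices and P = 38x_1 + 4x_2:
  (0, 52) → P = 208
  (0, 13) → P = 52
  (13/2, 13) → P = 299

At the optimal vertex, 6x_1 + x_2 = 52 and x_2 = 13.
Solving simultaneously gives x_1 = 13/2, x_2 = 13.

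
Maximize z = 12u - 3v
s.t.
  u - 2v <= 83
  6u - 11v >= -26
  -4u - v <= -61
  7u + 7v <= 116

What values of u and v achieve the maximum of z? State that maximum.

Extreme points and z = 12u - 3v:
  (205/9, -271/9) → z = 1091/3
  (271/7, -155/7) → z = 531
  (311/21, 37/21) → z = 1207/7

The binding constraints are u - 2v = 83 and 7u + 7v = 116.
Solving simultaneously gives u = 271/7, v = -155/7.

u = 271/7, v = -155/7, maximum z = 531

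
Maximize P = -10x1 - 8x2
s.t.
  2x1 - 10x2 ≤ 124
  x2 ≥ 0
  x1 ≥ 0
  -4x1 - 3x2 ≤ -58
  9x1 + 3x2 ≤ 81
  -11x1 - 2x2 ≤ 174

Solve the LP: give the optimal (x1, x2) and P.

x1 = 23/5, x2 = 66/5, maximum P = -758/5

The binding constraints are -4x1 - 3x2 = -58 and 9x1 + 3x2 = 81.
Solving simultaneously gives x1 = 23/5, x2 = 66/5.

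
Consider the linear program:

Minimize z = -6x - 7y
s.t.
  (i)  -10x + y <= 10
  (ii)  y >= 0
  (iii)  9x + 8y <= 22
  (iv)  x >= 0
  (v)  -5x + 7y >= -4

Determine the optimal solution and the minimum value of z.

x = 0, y = 11/4, minimum z = -77/4

Vertices and z = -6x - 7y:
  (0, 0) → z = 0
  (4/5, 0) → z = -24/5
  (0, 11/4) → z = -77/4
  (186/103, 74/103) → z = -1634/103

At the optimal vertex, 9x + 8y = 22 and x = 0.
Solving simultaneously gives x = 0, y = 11/4.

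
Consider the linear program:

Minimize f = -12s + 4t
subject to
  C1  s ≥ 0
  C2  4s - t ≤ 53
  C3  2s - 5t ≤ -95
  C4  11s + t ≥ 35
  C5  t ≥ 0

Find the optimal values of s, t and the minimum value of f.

The feasible region is unbounded (it extends along (0, 1), (1, 4)), but f strictly increases along every unbounded feasible direction, so there is no improving ray and the minimum is attained at a vertex.

s = 20, t = 27, minimum f = -132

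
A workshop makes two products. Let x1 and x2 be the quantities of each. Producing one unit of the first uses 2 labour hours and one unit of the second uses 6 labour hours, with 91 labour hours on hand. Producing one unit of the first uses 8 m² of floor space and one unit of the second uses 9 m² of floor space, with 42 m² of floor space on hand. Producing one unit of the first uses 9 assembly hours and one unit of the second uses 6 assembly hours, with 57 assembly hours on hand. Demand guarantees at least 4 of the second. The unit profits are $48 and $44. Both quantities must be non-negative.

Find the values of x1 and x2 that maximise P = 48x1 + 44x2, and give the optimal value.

x1 = 3/4, x2 = 4, maximum P = 212

Feasible corners and P = 48x1 + 44x2:
  (0, 14/3) → P = 616/3
  (0, 4) → P = 176
  (3/4, 4) → P = 212

The binding constraints are 8x1 + 9x2 = 42 and x2 = 4.
Solving simultaneously gives x1 = 3/4, x2 = 4.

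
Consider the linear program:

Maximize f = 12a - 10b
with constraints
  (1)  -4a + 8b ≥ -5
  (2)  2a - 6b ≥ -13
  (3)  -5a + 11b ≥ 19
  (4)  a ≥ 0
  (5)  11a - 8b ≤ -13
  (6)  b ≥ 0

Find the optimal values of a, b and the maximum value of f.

a = 1/9, b = 16/9, maximum f = -148/9

Extreme points and f = 12a - 10b:
  (0, 13/6) → f = -65/3
  (13/25, 117/50) → f = -429/25
  (0, 19/11) → f = -190/11
  (1/9, 16/9) → f = -148/9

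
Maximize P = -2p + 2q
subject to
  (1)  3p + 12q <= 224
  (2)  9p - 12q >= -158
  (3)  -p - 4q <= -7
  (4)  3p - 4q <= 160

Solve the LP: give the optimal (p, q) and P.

Corner points and P = -2p + 2q:
  (11/2, 415/24) → P = 283/12
  (176/3, 4) → P = -328/3
  (-137/12, 221/48) → P = 769/24
  (167/4, -139/16) → P = -807/8

p = -137/12, q = 221/48, maximum P = 769/24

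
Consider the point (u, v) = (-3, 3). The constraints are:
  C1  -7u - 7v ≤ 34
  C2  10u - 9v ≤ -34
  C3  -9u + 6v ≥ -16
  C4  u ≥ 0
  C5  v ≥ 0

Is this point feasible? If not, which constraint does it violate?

not feasible — violates C4

Constraint C4: u = -3, which is not ≥ 0. All other constraints are satisfied.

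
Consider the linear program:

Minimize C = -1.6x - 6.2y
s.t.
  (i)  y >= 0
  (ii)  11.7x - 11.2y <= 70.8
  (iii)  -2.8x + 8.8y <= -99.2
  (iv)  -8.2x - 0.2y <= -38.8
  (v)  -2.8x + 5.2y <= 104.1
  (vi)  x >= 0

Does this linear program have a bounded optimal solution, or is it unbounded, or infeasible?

The boundaries y = 0 and 11.7x - 11.2y = 70.8 meet at (236/39, 0), but that point violates -2.8x + 8.8y ≤ -99.2. Every candidate vertex is excluded by some other constraint, so the feasible region is empty.

infeasible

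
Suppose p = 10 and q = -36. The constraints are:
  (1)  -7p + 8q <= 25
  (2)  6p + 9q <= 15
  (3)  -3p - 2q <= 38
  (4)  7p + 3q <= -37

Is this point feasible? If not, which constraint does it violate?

Constraint (3): -3p - 2q = 42, which is not ≤ 38. All other constraints are satisfied.

not feasible — violates (3)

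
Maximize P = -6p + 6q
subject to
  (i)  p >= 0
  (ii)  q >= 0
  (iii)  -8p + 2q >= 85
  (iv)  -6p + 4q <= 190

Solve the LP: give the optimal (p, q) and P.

p = 2, q = 101/2, maximum P = 291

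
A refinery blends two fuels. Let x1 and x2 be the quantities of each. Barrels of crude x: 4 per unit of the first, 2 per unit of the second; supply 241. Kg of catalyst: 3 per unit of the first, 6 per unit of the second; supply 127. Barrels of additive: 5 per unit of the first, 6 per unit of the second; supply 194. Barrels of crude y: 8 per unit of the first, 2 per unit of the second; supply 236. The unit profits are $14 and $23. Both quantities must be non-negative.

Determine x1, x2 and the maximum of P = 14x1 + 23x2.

Vertices and P = 14x1 + 23x2:
  (0, 0) → P = 0
  (0, 127/6) → P = 2921/6
  (59/2, 0) → P = 413
  (83/3, 22/3) → P = 556

The optimum lies where 3x1 + 6x2 = 127 and 8x1 + 2x2 = 236.
Solving simultaneously gives x1 = 83/3, x2 = 22/3.

x1 = 83/3, x2 = 22/3, maximum P = 556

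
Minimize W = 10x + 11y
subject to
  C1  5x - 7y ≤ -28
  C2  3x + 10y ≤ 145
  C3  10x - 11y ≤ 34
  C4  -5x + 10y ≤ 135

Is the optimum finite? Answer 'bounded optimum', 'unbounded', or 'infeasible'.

From the feasible point (735/71, 809/71), moving in the direction (-7, -5) keeps every constraint satisfied while W decreases without bound.

unbounded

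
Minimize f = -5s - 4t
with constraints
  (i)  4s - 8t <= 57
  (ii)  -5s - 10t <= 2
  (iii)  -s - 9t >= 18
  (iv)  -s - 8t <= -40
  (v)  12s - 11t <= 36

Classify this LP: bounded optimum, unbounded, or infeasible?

infeasible

The boundaries -5s - 10t = 2 and -s - 8t = -40 meet at (-208/15, 101/15), but that point violates -s - 9t ≥ 18. Every candidate vertex is excluded by some other constraint, so the feasible region is empty.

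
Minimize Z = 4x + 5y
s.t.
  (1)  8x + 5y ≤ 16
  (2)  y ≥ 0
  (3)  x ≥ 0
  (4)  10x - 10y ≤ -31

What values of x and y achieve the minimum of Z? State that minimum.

x = 0, y = 31/10, minimum Z = 31/2

Vertices and Z = 4x + 5y:
  (0, 16/5) → Z = 16
  (1/26, 204/65) → Z = 206/13
  (0, 31/10) → Z = 31/2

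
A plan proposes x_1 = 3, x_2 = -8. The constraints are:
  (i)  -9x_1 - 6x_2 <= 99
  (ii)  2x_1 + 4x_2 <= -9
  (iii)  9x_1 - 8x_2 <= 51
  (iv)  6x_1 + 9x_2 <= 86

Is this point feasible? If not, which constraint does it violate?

Constraint (iii): 9x_1 - 8x_2 = 91, which is not ≤ 51. All other constraints are satisfied.

not feasible — violates (iii)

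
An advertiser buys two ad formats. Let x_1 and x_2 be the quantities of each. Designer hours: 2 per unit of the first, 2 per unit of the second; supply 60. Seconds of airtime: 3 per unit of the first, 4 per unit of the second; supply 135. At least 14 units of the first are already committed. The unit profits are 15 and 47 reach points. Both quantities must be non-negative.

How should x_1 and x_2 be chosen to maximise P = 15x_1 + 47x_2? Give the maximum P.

Feasible corners and P = 15x_1 + 47x_2:
  (30, 0) → P = 450
  (14, 0) → P = 210
  (14, 16) → P = 962

x_1 = 14, x_2 = 16, maximum P = 962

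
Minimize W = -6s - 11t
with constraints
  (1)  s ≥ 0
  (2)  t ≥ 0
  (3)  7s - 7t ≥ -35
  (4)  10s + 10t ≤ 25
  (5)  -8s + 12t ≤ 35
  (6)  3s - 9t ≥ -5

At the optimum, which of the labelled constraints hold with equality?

Corner points and W = -6s - 11t:
  (0, 0) → W = 0
  (0, 5/9) → W = -55/9
  (5/2, 0) → W = -15
  (35/24, 25/24) → W = -485/24

The minimum is at (35/24, 25/24). Substituting into each constraint, equality holds for (4) and (6); the remaining constraints have slack.

(4) and (6)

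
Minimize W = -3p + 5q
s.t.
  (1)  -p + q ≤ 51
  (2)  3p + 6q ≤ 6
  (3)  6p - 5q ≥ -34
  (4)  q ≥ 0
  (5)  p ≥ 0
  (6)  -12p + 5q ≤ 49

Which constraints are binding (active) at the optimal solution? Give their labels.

(2) and (4)

Extreme points and W = -3p + 5q:
  (2, 0) → W = -6
  (0, 1) → W = 5
  (0, 0) → W = 0

The minimum is at (2, 0). Substituting into each constraint, equality holds for (2) and (4); the remaining constraints have slack.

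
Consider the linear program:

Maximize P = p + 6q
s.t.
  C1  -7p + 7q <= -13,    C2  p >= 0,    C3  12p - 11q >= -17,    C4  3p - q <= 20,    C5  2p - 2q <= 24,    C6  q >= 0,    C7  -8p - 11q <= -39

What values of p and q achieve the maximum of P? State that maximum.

Vertices and P = p + 6q:
  (127/14, 101/14) → P = 733/14
  (416/133, 169/133) → P = 1430/133
  (20/3, 0) → P = 20/3
  (39/8, 0) → P = 39/8

p = 127/14, q = 101/14, maximum P = 733/14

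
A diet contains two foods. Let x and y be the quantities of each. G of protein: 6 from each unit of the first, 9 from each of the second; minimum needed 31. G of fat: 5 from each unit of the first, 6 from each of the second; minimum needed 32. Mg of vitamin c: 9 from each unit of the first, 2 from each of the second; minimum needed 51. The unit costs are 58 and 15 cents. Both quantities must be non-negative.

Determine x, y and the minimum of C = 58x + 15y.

x = 11/2, y = 3/4, minimum C = 1321/4

The feasible region is unbounded (it extends along (0, 1), (1, 0)), but C strictly increases along every unbounded feasible direction, so there is no improving ray and the minimum is attained at a vertex.

At the optimal vertex, 5x + 6y = 32 and 9x + 2y = 51.
Solving simultaneously gives x = 11/2, y = 3/4.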